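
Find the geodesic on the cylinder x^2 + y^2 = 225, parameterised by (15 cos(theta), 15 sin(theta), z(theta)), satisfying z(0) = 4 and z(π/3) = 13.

Parameterise the cylinder of radius R = 15 as
    r(θ) = (15 cos θ, 15 sin θ, z(θ)).
The arc-length element is
    ds = sqrt(225 + (dz/dθ)^2) dθ,
so the Lagrangian is L = sqrt(225 + z'^2).
L depends on z' only, not on z or θ, so ∂L/∂z = 0 and
    ∂L/∂z' = z' / sqrt(225 + z'^2).
The Euler-Lagrange equation gives
    d/dθ( z' / sqrt(225 + z'^2) ) = 0,
so z' is constant. Integrating once:
    z(θ) = a θ + b,
a helix on the cylinder (a straight line when the cylinder is unrolled). The constants a, b are determined by the endpoint conditions.
With endpoint conditions z(0) = 4 and z(π/3) = 13: from z(0) = b we get b = 4, and a·π/3 + 4 = 13 gives a = 27/π, so
    z(θ) = (27/π) θ + 4.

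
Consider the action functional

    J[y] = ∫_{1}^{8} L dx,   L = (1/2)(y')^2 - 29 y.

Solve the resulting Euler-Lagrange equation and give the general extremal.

The Lagrangian is L = (1/2)(y')^2 - 29 y.
∂L/∂y = -29.
∂L/∂y' = y'.
The Euler-Lagrange equation d/dx(∂L/∂y') − ∂L/∂y = 0 becomes:
    y'' + 29 = 0
General solution: y(x) = -(29/2) x^2 + A x + B, where A and B are arbitrary constants fixed by the endpoint conditions.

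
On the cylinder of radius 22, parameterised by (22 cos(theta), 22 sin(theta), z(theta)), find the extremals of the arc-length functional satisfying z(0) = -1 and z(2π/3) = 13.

Parameterise the cylinder of radius R = 22 as
    r(θ) = (22 cos θ, 22 sin θ, z(θ)).
The arc-length element is
    ds = sqrt(484 + (dz/dθ)^2) dθ,
so the Lagrangian is L = sqrt(484 + z'^2).
L depends on z' only, not on z or θ, so ∂L/∂z = 0 and
    ∂L/∂z' = z' / sqrt(484 + z'^2).
The Euler-Lagrange equation gives
    d/dθ( z' / sqrt(484 + z'^2) ) = 0,
so z' is constant. Integrating once:
    z(θ) = a θ + b,
a helix on the cylinder (a straight line when the cylinder is unrolled). The constants a, b are determined by the endpoint conditions.
With endpoint conditions z(0) = -1 and z(2π/3) = 13: from z(0) = b we get b = -1, and a·2π/3 + -1 = 13 gives a = 21/π, so
    z(θ) = (21/π) θ − 1.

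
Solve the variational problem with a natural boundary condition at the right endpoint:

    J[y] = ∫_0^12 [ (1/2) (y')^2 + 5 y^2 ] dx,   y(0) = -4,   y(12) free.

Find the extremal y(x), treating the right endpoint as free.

The Lagrangian L = (1/2) (y')^2 + 5 y^2 gives
    ∂L/∂y = 10 y,   ∂L/∂y' = y'.
Euler-Lagrange: y'' − 10 y = 0.
With k = sqrt(10), the general solution is
    y(x) = A cosh(sqrt(10) x) + B sinh(sqrt(10) x).
Fixed left endpoint y(0) = -4 ⇒ A = -4.
The right endpoint x = 12 is free, so the natural (transversality) condition is ∂L/∂y' |_{x=12} = 0, i.e. y'(12) = 0.
Compute y'(x) = A k sinh(k x) + B k cosh(k x), so
    y'(12) = A k sinh(k·12) + B k cosh(k·12) = 0
    ⇒ B = −A tanh(k·12) = 4 tanh(sqrt(10)·12).
Therefore the extremal is
    y(x) = −4 cosh(sqrt(10) x) + 4 tanh(sqrt(10)·12) sinh(sqrt(10) x).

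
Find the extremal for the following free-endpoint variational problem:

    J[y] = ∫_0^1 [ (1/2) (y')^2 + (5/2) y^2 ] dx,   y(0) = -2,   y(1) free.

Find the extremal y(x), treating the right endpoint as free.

The Lagrangian L = (1/2) (y')^2 + (5/2) y^2 gives
    ∂L/∂y = 5 y,   ∂L/∂y' = y'.
Euler-Lagrange: y'' − 5 y = 0.
With k = sqrt(5), the general solution is
    y(x) = A cosh(sqrt(5) x) + B sinh(sqrt(5) x).
Fixed left endpoint y(0) = -2 ⇒ A = -2.
The right endpoint x = 1 is free, so the natural (transversality) condition is ∂L/∂y' |_{x=1} = 0, i.e. y'(1) = 0.
Compute y'(x) = A k sinh(k x) + B k cosh(k x), so
    y'(1) = A k sinh(k·1) + B k cosh(k·1) = 0
    ⇒ B = −A tanh(k·1) = 2 tanh(sqrt(5)·1).
Therefore the extremal is
    y(x) = −2 cosh(sqrt(5) x) + 2 tanh(sqrt(5)·1) sinh(sqrt(5) x).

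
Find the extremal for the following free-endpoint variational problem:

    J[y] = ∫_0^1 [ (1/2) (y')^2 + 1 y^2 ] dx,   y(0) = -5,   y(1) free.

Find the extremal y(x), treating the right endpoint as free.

The Lagrangian L = (1/2) (y')^2 + 1 y^2 gives
    ∂L/∂y = 2 y,   ∂L/∂y' = y'.
Euler-Lagrange: y'' − 2 y = 0.
With k = sqrt(2), the general solution is
    y(x) = A cosh(sqrt(2) x) + B sinh(sqrt(2) x).
Fixed left endpoint y(0) = -5 ⇒ A = -5.
The right endpoint x = 1 is free, so the natural (transversality) condition is ∂L/∂y' |_{x=1} = 0, i.e. y'(1) = 0.
Compute y'(x) = A k sinh(k x) + B k cosh(k x), so
    y'(1) = A k sinh(k·1) + B k cosh(k·1) = 0
    ⇒ B = −A tanh(k·1) = 5 tanh(sqrt(2)·1).
Therefore the extremal is
    y(x) = −5 cosh(sqrt(2) x) + 5 tanh(sqrt(2)·1) sinh(sqrt(2) x).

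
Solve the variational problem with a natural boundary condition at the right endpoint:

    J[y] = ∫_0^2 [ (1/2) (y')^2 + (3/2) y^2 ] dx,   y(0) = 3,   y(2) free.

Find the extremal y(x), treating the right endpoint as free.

The Lagrangian L = (1/2) (y')^2 + (3/2) y^2 gives
    ∂L/∂y = 3 y,   ∂L/∂y' = y'.
Euler-Lagrange: y'' − 3 y = 0.
With k = sqrt(3), the general solution is
    y(x) = A cosh(sqrt(3) x) + B sinh(sqrt(3) x).
Fixed left endpoint y(0) = 3 ⇒ A = 3.
The right endpoint x = 2 is free, so the natural (transversality) condition is ∂L/∂y' |_{x=2} = 0, i.e. y'(2) = 0.
Compute y'(x) = A k sinh(k x) + B k cosh(k x), so
    y'(2) = A k sinh(k·2) + B k cosh(k·2) = 0
    ⇒ B = −A tanh(k·2) = − 3 tanh(sqrt(3)·2).
Therefore the extremal is
    y(x) = 3 cosh(sqrt(3) x) − 3 tanh(sqrt(3)·2) sinh(sqrt(3) x).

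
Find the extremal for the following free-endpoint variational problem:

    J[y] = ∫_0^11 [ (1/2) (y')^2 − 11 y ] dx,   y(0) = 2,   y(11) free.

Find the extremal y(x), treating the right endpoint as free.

The Lagrangian L = (1/2) (y')^2 − 11 y gives
    ∂L/∂y = −11,   ∂L/∂y' = y'.
Euler-Lagrange: d/dx(y') − (−11) = 0, i.e. y'' + 11 = 0, so
    y(x) = −(11/2) x^2 + C1 x + C2.
Fixed left endpoint y(0) = 2 ⇒ C2 = 2.
The right endpoint x = 11 is free, so the natural (transversality) condition is ∂L/∂y' |_{x=11} = 0, i.e. y'(11) = 0.
Compute y'(x) = −11 x + C1, so y'(11) = −121 + C1 = 0 ⇒ C1 = 121.
Therefore the extremal is
    y(x) = −(11/2) x^2 + 121 x + 2.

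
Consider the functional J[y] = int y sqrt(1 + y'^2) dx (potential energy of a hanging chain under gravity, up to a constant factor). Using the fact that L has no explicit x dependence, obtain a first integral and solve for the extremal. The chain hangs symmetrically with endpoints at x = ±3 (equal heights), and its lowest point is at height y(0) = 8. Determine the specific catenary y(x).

The Lagrangian L(y, y') = y sqrt(1 + y'^2) has no explicit x dependence, so the Beltrami identity applies:
    L − y' ∂L/∂y' = C.
Compute ∂L/∂y' = y · y' / sqrt(1 + y'^2). Then
    L − y' ∂L/∂y'
    = y sqrt(1 + y'^2) − y · y'^2 / sqrt(1 + y'^2)
    = y (1 + y'^2 − y'^2) / sqrt(1 + y'^2)
    = y / sqrt(1 + y'^2) = C.
Squaring gives y^2 = C^2 (1 + y'^2), i.e.
    y'^2 = y^2 / C^2 − 1.
Separating variables,
    dy / sqrt(y^2 − C^2) = dx / C,
and integrating gives arccosh(y / C) = (x − a)/C, so
    y(x) = C cosh((x − a)/C),
the catenary. The constants C and a are fixed by the two endpoint conditions (and, for the hanging-chain problem, the length constraint selects C).
Now fit the given data. The endpoints x = ±3 are symmetric at equal height, so the catenary is even about its minimum: a = 0 and y(x) = C cosh(x/C). The lowest point is y(0) = C cosh(0) = C, and we are told y(0) = 8, so C = 8. Therefore
    y(x) = 8 cosh(x/8),
and at the endpoints
    y(±3) = 8 cosh(3/8).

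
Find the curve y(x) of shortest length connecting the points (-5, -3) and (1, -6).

Arc-length functional: J[y] = ∫ sqrt(1 + (y')^2) dx.
Lagrangian L = sqrt(1 + (y')^2) has no explicit y dependence, so ∂L/∂y = 0 and the Euler-Lagrange equation gives
    d/dx( y' / sqrt(1 + (y')^2) ) = 0  ⇒  y' / sqrt(1 + (y')^2) = const.
Hence y' is constant, so y(x) is affine.
Fitting the endpoints (-5, -3) and (1, -6):
    slope m = ((-6) − (-3)) / (1 − (-5)) = -1/2,
    intercept c = (-3) − m·(-5) = -11/2.
Extremal: y(x) = (-1/2) x - 11/2.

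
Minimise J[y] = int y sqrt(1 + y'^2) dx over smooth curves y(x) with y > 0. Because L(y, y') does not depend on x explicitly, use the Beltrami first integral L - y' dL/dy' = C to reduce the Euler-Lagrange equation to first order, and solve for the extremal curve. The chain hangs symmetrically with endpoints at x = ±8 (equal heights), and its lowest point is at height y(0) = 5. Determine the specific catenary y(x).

The Lagrangian L(y, y') = y sqrt(1 + y'^2) has no explicit x dependence, so the Beltrami identity applies:
    L − y' ∂L/∂y' = C.
Compute ∂L/∂y' = y · y' / sqrt(1 + y'^2). Then
    L − y' ∂L/∂y'
    = y sqrt(1 + y'^2) − y · y'^2 / sqrt(1 + y'^2)
    = y (1 + y'^2 − y'^2) / sqrt(1 + y'^2)
    = y / sqrt(1 + y'^2) = C.
Squaring gives y^2 = C^2 (1 + y'^2), i.e.
    y'^2 = y^2 / C^2 − 1.
Separating variables,
    dy / sqrt(y^2 − C^2) = dx / C,
and integrating gives arccosh(y / C) = (x − a)/C, so
    y(x) = C cosh((x − a)/C),
the catenary. The constants C and a are fixed by the two endpoint conditions (and, for the hanging-chain problem, the length constraint selects C).
Now fit the given data. The endpoints x = ±8 are symmetric at equal height, so the catenary is even about its minimum: a = 0 and y(x) = C cosh(x/C). The lowest point is y(0) = C cosh(0) = C, and we are told y(0) = 5, so C = 5. Therefore
    y(x) = 5 cosh(x/5),
and at the endpoints
    y(±8) = 5 cosh(8/5).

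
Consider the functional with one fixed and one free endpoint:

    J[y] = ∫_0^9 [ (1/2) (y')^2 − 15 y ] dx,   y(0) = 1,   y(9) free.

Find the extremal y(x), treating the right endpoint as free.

The Lagrangian L = (1/2) (y')^2 − 15 y gives
    ∂L/∂y = −15,   ∂L/∂y' = y'.
Euler-Lagrange: d/dx(y') − (−15) = 0, i.e. y'' + 15 = 0, so
    y(x) = −(15/2) x^2 + C1 x + C2.
Fixed left endpoint y(0) = 1 ⇒ C2 = 1.
The right endpoint x = 9 is free, so the natural (transversality) condition is ∂L/∂y' |_{x=9} = 0, i.e. y'(9) = 0.
Compute y'(x) = −15 x + C1, so y'(9) = −135 + C1 = 0 ⇒ C1 = 135.
Therefore the extremal is
    y(x) = −(15/2) x^2 + 135 x + 1.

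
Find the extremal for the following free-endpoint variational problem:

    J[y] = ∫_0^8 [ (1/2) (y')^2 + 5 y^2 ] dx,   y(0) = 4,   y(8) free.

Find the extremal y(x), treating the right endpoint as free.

The Lagrangian L = (1/2) (y')^2 + 5 y^2 gives
    ∂L/∂y = 10 y,   ∂L/∂y' = y'.
Euler-Lagrange: y'' − 10 y = 0.
With k = sqrt(10), the general solution is
    y(x) = A cosh(sqrt(10) x) + B sinh(sqrt(10) x).
Fixed left endpoint y(0) = 4 ⇒ A = 4.
The right endpoint x = 8 is free, so the natural (transversality) condition is ∂L/∂y' |_{x=8} = 0, i.e. y'(8) = 0.
Compute y'(x) = A k sinh(k x) + B k cosh(k x), so
    y'(8) = A k sinh(k·8) + B k cosh(k·8) = 0
    ⇒ B = −A tanh(k·8) = − 4 tanh(sqrt(10)·8).
Therefore the extremal is
    y(x) = 4 cosh(sqrt(10) x) − 4 tanh(sqrt(10)·8) sinh(sqrt(10) x).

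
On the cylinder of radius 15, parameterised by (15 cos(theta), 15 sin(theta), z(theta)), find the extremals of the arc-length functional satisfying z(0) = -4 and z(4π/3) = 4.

Parameterise the cylinder of radius R = 15 as
    r(θ) = (15 cos θ, 15 sin θ, z(θ)).
The arc-length element is
    ds = sqrt(225 + (dz/dθ)^2) dθ,
so the Lagrangian is L = sqrt(225 + z'^2).
L depends on z' only, not on z or θ, so ∂L/∂z = 0 and
    ∂L/∂z' = z' / sqrt(225 + z'^2).
The Euler-Lagrange equation gives
    d/dθ( z' / sqrt(225 + z'^2) ) = 0,
so z' is constant. Integrating once:
    z(θ) = a θ + b,
a helix on the cylinder (a straight line when the cylinder is unrolled). The constants a, b are determined by the endpoint conditions.
With endpoint conditions z(0) = -4 and z(4π/3) = 4: from z(0) = b we get b = -4, and a·4π/3 + -4 = 4 gives a = 6/π, so
    z(θ) = (6/π) θ − 4.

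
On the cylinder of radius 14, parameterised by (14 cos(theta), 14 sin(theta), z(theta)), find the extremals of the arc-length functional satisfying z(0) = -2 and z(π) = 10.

Parameterise the cylinder of radius R = 14 as
    r(θ) = (14 cos θ, 14 sin θ, z(θ)).
The arc-length element is
    ds = sqrt(196 + (dz/dθ)^2) dθ,
so the Lagrangian is L = sqrt(196 + z'^2).
L depends on z' only, not on z or θ, so ∂L/∂z = 0 and
    ∂L/∂z' = z' / sqrt(196 + z'^2).
The Euler-Lagrange equation gives
    d/dθ( z' / sqrt(196 + z'^2) ) = 0,
so z' is constant. Integrating once:
    z(θ) = a θ + b,
a helix on the cylinder (a straight line when the cylinder is unrolled). The constants a, b are determined by the endpoint conditions.
With endpoint conditions z(0) = -2 and z(π) = 10: from z(0) = b we get b = -2, and a·π + -2 = 10 gives a = 12/π, so
    z(θ) = (12/π) θ − 2.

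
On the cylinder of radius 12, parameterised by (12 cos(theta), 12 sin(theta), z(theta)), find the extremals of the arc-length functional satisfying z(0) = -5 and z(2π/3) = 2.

Parameterise the cylinder of radius R = 12 as
    r(θ) = (12 cos θ, 12 sin θ, z(θ)).
The arc-length element is
    ds = sqrt(144 + (dz/dθ)^2) dθ,
so the Lagrangian is L = sqrt(144 + z'^2).
L depends on z' only, not on z or θ, so ∂L/∂z = 0 and
    ∂L/∂z' = z' / sqrt(144 + z'^2).
The Euler-Lagrange equation gives
    d/dθ( z' / sqrt(144 + z'^2) ) = 0,
so z' is constant. Integrating once:
    z(θ) = a θ + b,
a helix on the cylinder (a straight line when the cylinder is unrolled). The constants a, b are determined by the endpoint conditions.
With endpoint conditions z(0) = -5 and z(2π/3) = 2: from z(0) = b we get b = -5, and a·2π/3 + -5 = 2 gives a = 21/(2π), so
    z(θ) = (21/(2π)) θ − 5.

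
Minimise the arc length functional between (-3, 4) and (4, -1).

Arc-length functional: J[y] = ∫ sqrt(1 + (y')^2) dx.
Lagrangian L = sqrt(1 + (y')^2) has no explicit y dependence, so ∂L/∂y = 0 and the Euler-Lagrange equation gives
    d/dx( y' / sqrt(1 + (y')^2) ) = 0  ⇒  y' / sqrt(1 + (y')^2) = const.
Hence y' is constant, so y(x) is affine.
Fitting the endpoints (-3, 4) and (4, -1):
    slope m = ((-1) − 4) / (4 − (-3)) = -5/7,
    intercept c = 4 − m·(-3) = 13/7.
Extremal: y(x) = (-5/7) x + 13/7.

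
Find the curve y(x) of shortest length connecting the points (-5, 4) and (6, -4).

Arc-length functional: J[y] = ∫ sqrt(1 + (y')^2) dx.
Lagrangian L = sqrt(1 + (y')^2) has no explicit y dependence, so ∂L/∂y = 0 and the Euler-Lagrange equation gives
    d/dx( y' / sqrt(1 + (y')^2) ) = 0  ⇒  y' / sqrt(1 + (y')^2) = const.
Hence y' is constant, so y(x) is affine.
Fitting the endpoints (-5, 4) and (6, -4):
    slope m = ((-4) − 4) / (6 − (-5)) = -8/11,
    intercept c = 4 − m·(-5) = 4/11.
Extremal: y(x) = (-8/11) x + 4/11.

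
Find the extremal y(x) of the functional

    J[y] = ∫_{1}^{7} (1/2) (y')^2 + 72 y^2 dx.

The Lagrangian is L = (1/2) (y')^2 + 72 y^2.
Compute ∂L/∂y = 144y, ∂L/∂y' = y'.
The Euler-Lagrange equation d/dx(∂L/∂y') − ∂L/∂y = 0 reduces to
    y'' − 144 y = 0.
Its general solution is
    y(x) = A e^(12x) + B e^(−12x),
with A, B fixed by the endpoint conditions.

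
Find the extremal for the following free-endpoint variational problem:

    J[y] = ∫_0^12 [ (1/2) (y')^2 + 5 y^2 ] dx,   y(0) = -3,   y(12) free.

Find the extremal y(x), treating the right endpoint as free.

The Lagrangian L = (1/2) (y')^2 + 5 y^2 gives
    ∂L/∂y = 10 y,   ∂L/∂y' = y'.
Euler-Lagrange: y'' − 10 y = 0.
With k = sqrt(10), the general solution is
    y(x) = A cosh(sqrt(10) x) + B sinh(sqrt(10) x).
Fixed left endpoint y(0) = -3 ⇒ A = -3.
The right endpoint x = 12 is free, so the natural (transversality) condition is ∂L/∂y' |_{x=12} = 0, i.e. y'(12) = 0.
Compute y'(x) = A k sinh(k x) + B k cosh(k x), so
    y'(12) = A k sinh(k·12) + B k cosh(k·12) = 0
    ⇒ B = −A tanh(k·12) = 3 tanh(sqrt(10)·12).
Therefore the extremal is
    y(x) = −3 cosh(sqrt(10) x) + 3 tanh(sqrt(10)·12) sinh(sqrt(10) x).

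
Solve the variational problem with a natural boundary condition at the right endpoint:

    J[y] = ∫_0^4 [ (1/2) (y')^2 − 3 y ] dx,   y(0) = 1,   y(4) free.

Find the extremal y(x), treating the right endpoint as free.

The Lagrangian L = (1/2) (y')^2 − 3 y gives
    ∂L/∂y = −3,   ∂L/∂y' = y'.
Euler-Lagrange: d/dx(y') − (−3) = 0, i.e. y'' + 3 = 0, so
    y(x) = −(3/2) x^2 + C1 x + C2.
Fixed left endpoint y(0) = 1 ⇒ C2 = 1.
The right endpoint x = 4 is free, so the natural (transversality) condition is ∂L/∂y' |_{x=4} = 0, i.e. y'(4) = 0.
Compute y'(x) = −3 x + C1, so y'(4) = −12 + C1 = 0 ⇒ C1 = 12.
Therefore the extremal is
    y(x) = −(3/2) x^2 + 12 x + 1.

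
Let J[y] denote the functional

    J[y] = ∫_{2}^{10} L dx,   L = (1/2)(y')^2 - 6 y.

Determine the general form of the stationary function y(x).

The Lagrangian is L = (1/2)(y')^2 - 6 y.
∂L/∂y = -6.
∂L/∂y' = y'.
The Euler-Lagrange equation d/dx(∂L/∂y') − ∂L/∂y = 0 becomes:
    y'' + 6 = 0
General solution: y(x) = -3 x^2 + A x + B, where A and B are arbitrary constants fixed by the endpoint conditions.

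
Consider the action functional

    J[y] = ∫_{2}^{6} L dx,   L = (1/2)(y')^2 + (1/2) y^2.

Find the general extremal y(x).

The Lagrangian is L = (1/2)(y')^2 + (1/2) y^2.
∂L/∂y = y.
∂L/∂y' = y'.
The Euler-Lagrange equation d/dx(∂L/∂y') − ∂L/∂y = 0 becomes:
    y'' - y = 0
General solution: y(x) = A e^x + B e^(-x), where A and B are arbitrary constants fixed by the endpoint conditions.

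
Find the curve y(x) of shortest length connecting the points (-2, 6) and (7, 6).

Arc-length functional: J[y] = ∫ sqrt(1 + (y')^2) dx.
Lagrangian L = sqrt(1 + (y')^2) has no explicit y dependence, so ∂L/∂y = 0 and the Euler-Lagrange equation gives
    d/dx( y' / sqrt(1 + (y')^2) ) = 0  ⇒  y' / sqrt(1 + (y')^2) = const.
Hence y' is constant, so y(x) is affine.
Fitting the endpoints (-2, 6) and (7, 6):
    slope m = (6 − 6) / (7 − (-2)) = 0,
    intercept c = 6 − m·(-2) = 6.
Extremal: y(x) = 6.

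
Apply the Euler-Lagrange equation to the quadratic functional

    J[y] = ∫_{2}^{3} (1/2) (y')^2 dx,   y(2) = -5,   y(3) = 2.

The Lagrangian is L = (1/2) (y')^2.
Compute ∂L/∂y = 0, ∂L/∂y' = y'.
The Euler-Lagrange equation d/dx(∂L/∂y') − ∂L/∂y = 0 reduces to
    y'' = 0.
Its general solution is
    y(x) = A x + B,
with A, B fixed by the endpoint conditions.
Applying the endpoint conditions y(2) = -5 and y(3) = 2: solve A·2 + B = -5 and A·3 + B = 2. Subtracting gives A(3 − 2) = 2 − -5, so A = 7, and B = -5 − A·2 = -19. Therefore
    y(x) = 7 x - 19.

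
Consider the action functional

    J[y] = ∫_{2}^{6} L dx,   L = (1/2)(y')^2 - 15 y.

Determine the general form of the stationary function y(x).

The Lagrangian is L = (1/2)(y')^2 - 15 y.
∂L/∂y = -15.
∂L/∂y' = y'.
The Euler-Lagrange equation d/dx(∂L/∂y') − ∂L/∂y = 0 becomes:
    y'' + 15 = 0
General solution: y(x) = -(15/2) x^2 + A x + B, where A and B are arbitrary constants fixed by the endpoint conditions.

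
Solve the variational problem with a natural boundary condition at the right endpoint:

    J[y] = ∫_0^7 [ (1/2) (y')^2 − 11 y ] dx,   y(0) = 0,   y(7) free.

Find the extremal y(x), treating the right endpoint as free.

The Lagrangian L = (1/2) (y')^2 − 11 y gives
    ∂L/∂y = −11,   ∂L/∂y' = y'.
Euler-Lagrange: d/dx(y') − (−11) = 0, i.e. y'' + 11 = 0, so
    y(x) = −(11/2) x^2 + C1 x + C2.
Fixed left endpoint y(0) = 0 ⇒ C2 = 0.
The right endpoint x = 7 is free, so the natural (transversality) condition is ∂L/∂y' |_{x=7} = 0, i.e. y'(7) = 0.
Compute y'(x) = −11 x + C1, so y'(7) = −77 + C1 = 0 ⇒ C1 = 77.
Therefore the extremal is
    y(x) = −(11/2) x^2 + 77 x.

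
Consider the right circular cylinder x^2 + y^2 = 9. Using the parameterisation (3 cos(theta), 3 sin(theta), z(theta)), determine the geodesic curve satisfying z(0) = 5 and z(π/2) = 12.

Parameterise the cylinder of radius R = 3 as
    r(θ) = (3 cos θ, 3 sin θ, z(θ)).
The arc-length element is
    ds = sqrt(9 + (dz/dθ)^2) dθ,
so the Lagrangian is L = sqrt(9 + z'^2).
L depends on z' only, not on z or θ, so ∂L/∂z = 0 and
    ∂L/∂z' = z' / sqrt(9 + z'^2).
The Euler-Lagrange equation gives
    d/dθ( z' / sqrt(9 + z'^2) ) = 0,
so z' is constant. Integrating once:
    z(θ) = a θ + b,
a helix on the cylinder (a straight line when the cylinder is unrolled). The constants a, b are determined by the endpoint conditions.
With endpoint conditions z(0) = 5 and z(π/2) = 12: from z(0) = b we get b = 5, and a·π/2 + 5 = 12 gives a = 14/π, so
    z(θ) = (14/π) θ + 5.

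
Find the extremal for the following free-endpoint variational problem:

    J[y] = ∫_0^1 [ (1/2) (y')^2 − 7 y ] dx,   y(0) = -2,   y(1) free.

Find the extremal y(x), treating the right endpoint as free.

The Lagrangian L = (1/2) (y')^2 − 7 y gives
    ∂L/∂y = −7,   ∂L/∂y' = y'.
Euler-Lagrange: d/dx(y') − (−7) = 0, i.e. y'' + 7 = 0, so
    y(x) = −(7/2) x^2 + C1 x + C2.
Fixed left endpoint y(0) = -2 ⇒ C2 = -2.
The right endpoint x = 1 is free, so the natural (transversality) condition is ∂L/∂y' |_{x=1} = 0, i.e. y'(1) = 0.
Compute y'(x) = −7 x + C1, so y'(1) = −7 + C1 = 0 ⇒ C1 = 7.
Therefore the extremal is
    y(x) = −(7/2) x^2 + 7 x − 2.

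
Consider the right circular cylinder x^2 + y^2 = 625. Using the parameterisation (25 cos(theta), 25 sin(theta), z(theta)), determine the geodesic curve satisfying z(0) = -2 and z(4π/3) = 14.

Parameterise the cylinder of radius R = 25 as
    r(θ) = (25 cos θ, 25 sin θ, z(θ)).
The arc-length element is
    ds = sqrt(625 + (dz/dθ)^2) dθ,
so the Lagrangian is L = sqrt(625 + z'^2).
L depends on z' only, not on z or θ, so ∂L/∂z = 0 and
    ∂L/∂z' = z' / sqrt(625 + z'^2).
The Euler-Lagrange equation gives
    d/dθ( z' / sqrt(625 + z'^2) ) = 0,
so z' is constant. Integrating once:
    z(θ) = a θ + b,
a helix on the cylinder (a straight line when the cylinder is unrolled). The constants a, b are determined by the endpoint conditions.
With endpoint conditions z(0) = -2 and z(4π/3) = 14: from z(0) = b we get b = -2, and a·4π/3 + -2 = 14 gives a = 12/π, so
    z(θ) = (12/π) θ − 2.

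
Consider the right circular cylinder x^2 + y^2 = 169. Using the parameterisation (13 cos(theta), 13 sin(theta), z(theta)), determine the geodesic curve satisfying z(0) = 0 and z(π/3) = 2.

Parameterise the cylinder of radius R = 13 as
    r(θ) = (13 cos θ, 13 sin θ, z(θ)).
The arc-length element is
    ds = sqrt(169 + (dz/dθ)^2) dθ,
so the Lagrangian is L = sqrt(169 + z'^2).
L depends on z' only, not on z or θ, so ∂L/∂z = 0 and
    ∂L/∂z' = z' / sqrt(169 + z'^2).
The Euler-Lagrange equation gives
    d/dθ( z' / sqrt(169 + z'^2) ) = 0,
so z' is constant. Integrating once:
    z(θ) = a θ + b,
a helix on the cylinder (a straight line when the cylinder is unrolled). The constants a, b are determined by the endpoint conditions.
With endpoint conditions z(0) = 0 and z(π/3) = 2: from z(0) = b we get b = 0, and a·π/3 + 0 = 2 gives a = 6/π, so
    z(θ) = (6/π) θ.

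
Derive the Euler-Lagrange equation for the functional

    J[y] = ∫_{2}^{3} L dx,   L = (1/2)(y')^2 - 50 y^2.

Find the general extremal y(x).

The Lagrangian is L = (1/2)(y')^2 - 50 y^2.
∂L/∂y = -100y.
∂L/∂y' = y'.
The Euler-Lagrange equation d/dx(∂L/∂y') − ∂L/∂y = 0 becomes:
    y'' + 100 y = 0
General solution: y(x) = A sin(10x) + B cos(10x), where A and B are arbitrary constants fixed by the endpoint conditions.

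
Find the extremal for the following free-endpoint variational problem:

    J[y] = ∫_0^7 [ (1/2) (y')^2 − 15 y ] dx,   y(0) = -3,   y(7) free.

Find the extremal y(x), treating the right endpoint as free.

The Lagrangian L = (1/2) (y')^2 − 15 y gives
    ∂L/∂y = −15,   ∂L/∂y' = y'.
Euler-Lagrange: d/dx(y') − (−15) = 0, i.e. y'' + 15 = 0, so
    y(x) = −(15/2) x^2 + C1 x + C2.
Fixed left endpoint y(0) = -3 ⇒ C2 = -3.
The right endpoint x = 7 is free, so the natural (transversality) condition is ∂L/∂y' |_{x=7} = 0, i.e. y'(7) = 0.
Compute y'(x) = −15 x + C1, so y'(7) = −105 + C1 = 0 ⇒ C1 = 105.
Therefore the extremal is
    y(x) = −(15/2) x^2 + 105 x − 3.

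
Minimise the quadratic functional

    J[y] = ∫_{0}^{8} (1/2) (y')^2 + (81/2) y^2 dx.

The Lagrangian is L = (1/2) (y')^2 + (81/2) y^2.
Compute ∂L/∂y = 81y, ∂L/∂y' = y'.
The Euler-Lagrange equation d/dx(∂L/∂y') − ∂L/∂y = 0 reduces to
    y'' − 81 y = 0.
Its general solution is
    y(x) = A e^(9x) + B e^(−9x),
with A, B fixed by the endpoint conditions.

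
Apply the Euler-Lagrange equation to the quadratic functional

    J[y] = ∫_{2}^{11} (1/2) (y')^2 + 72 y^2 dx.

The Lagrangian is L = (1/2) (y')^2 + 72 y^2.
Compute ∂L/∂y = 144y, ∂L/∂y' = y'.
The Euler-Lagrange equation d/dx(∂L/∂y') − ∂L/∂y = 0 reduces to
    y'' − 144 y = 0.
Its general solution is
    y(x) = A e^(12x) + B e^(−12x),
with A, B fixed by the endpoint conditions.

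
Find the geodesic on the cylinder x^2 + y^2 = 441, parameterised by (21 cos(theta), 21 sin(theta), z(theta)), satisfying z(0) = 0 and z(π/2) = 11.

Parameterise the cylinder of radius R = 21 as
    r(θ) = (21 cos θ, 21 sin θ, z(θ)).
The arc-length element is
    ds = sqrt(441 + (dz/dθ)^2) dθ,
so the Lagrangian is L = sqrt(441 + z'^2).
L depends on z' only, not on z or θ, so ∂L/∂z = 0 and
    ∂L/∂z' = z' / sqrt(441 + z'^2).
The Euler-Lagrange equation gives
    d/dθ( z' / sqrt(441 + z'^2) ) = 0,
so z' is constant. Integrating once:
    z(θ) = a θ + b,
a helix on the cylinder (a straight line when the cylinder is unrolled). The constants a, b are determined by the endpoint conditions.
With endpoint conditions z(0) = 0 and z(π/2) = 11: from z(0) = b we get b = 0, and a·π/2 + 0 = 11 gives a = 22/π, so
    z(θ) = (22/π) θ.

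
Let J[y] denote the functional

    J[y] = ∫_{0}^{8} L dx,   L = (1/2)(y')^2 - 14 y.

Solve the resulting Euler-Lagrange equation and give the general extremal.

The Lagrangian is L = (1/2)(y')^2 - 14 y.
∂L/∂y = -14.
∂L/∂y' = y'.
The Euler-Lagrange equation d/dx(∂L/∂y') − ∂L/∂y = 0 becomes:
    y'' + 14 = 0
General solution: y(x) = -7 x^2 + A x + B, where A and B are arbitrary constants fixed by the endpoint conditions.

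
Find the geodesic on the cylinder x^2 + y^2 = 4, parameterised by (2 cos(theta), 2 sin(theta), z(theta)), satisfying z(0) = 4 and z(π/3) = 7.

Parameterise the cylinder of radius R = 2 as
    r(θ) = (2 cos θ, 2 sin θ, z(θ)).
The arc-length element is
    ds = sqrt(4 + (dz/dθ)^2) dθ,
so the Lagrangian is L = sqrt(4 + z'^2).
L depends on z' only, not on z or θ, so ∂L/∂z = 0 and
    ∂L/∂z' = z' / sqrt(4 + z'^2).
The Euler-Lagrange equation gives
    d/dθ( z' / sqrt(4 + z'^2) ) = 0,
so z' is constant. Integrating once:
    z(θ) = a θ + b,
a helix on the cylinder (a straight line when the cylinder is unrolled). The constants a, b are determined by the endpoint conditions.
With endpoint conditions z(0) = 4 and z(π/3) = 7: from z(0) = b we get b = 4, and a·π/3 + 4 = 7 gives a = 9/π, so
    z(θ) = (9/π) θ + 4.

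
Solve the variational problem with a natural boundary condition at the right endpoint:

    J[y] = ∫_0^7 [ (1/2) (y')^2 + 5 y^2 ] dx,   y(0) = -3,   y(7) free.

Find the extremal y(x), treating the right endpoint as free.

The Lagrangian L = (1/2) (y')^2 + 5 y^2 gives
    ∂L/∂y = 10 y,   ∂L/∂y' = y'.
Euler-Lagrange: y'' − 10 y = 0.
With k = sqrt(10), the general solution is
    y(x) = A cosh(sqrt(10) x) + B sinh(sqrt(10) x).
Fixed left endpoint y(0) = -3 ⇒ A = -3.
The right endpoint x = 7 is free, so the natural (transversality) condition is ∂L/∂y' |_{x=7} = 0, i.e. y'(7) = 0.
Compute y'(x) = A k sinh(k x) + B k cosh(k x), so
    y'(7) = A k sinh(k·7) + B k cosh(k·7) = 0
    ⇒ B = −A tanh(k·7) = 3 tanh(sqrt(10)·7).
Therefore the extremal is
    y(x) = −3 cosh(sqrt(10) x) + 3 tanh(sqrt(10)·7) sinh(sqrt(10) x).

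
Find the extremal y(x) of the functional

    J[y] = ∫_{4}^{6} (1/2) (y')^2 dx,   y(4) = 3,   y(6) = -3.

The Lagrangian is L = (1/2) (y')^2.
Compute ∂L/∂y = 0, ∂L/∂y' = y'.
The Euler-Lagrange equation d/dx(∂L/∂y') − ∂L/∂y = 0 reduces to
    y'' = 0.
Its general solution is
    y(x) = A x + B,
with A, B fixed by the endpoint conditions.
Applying the endpoint conditions y(4) = 3 and y(6) = -3: solve A·4 + B = 3 and A·6 + B = -3. Subtracting gives A(6 − 4) = -3 − 3, so A = -3, and B = 3 − A·4 = 15. Therefore
    y(x) = -3 x + 15.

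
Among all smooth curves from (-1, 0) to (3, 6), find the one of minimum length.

Arc-length functional: J[y] = ∫ sqrt(1 + (y')^2) dx.
Lagrangian L = sqrt(1 + (y')^2) has no explicit y dependence, so ∂L/∂y = 0 and the Euler-Lagrange equation gives
    d/dx( y' / sqrt(1 + (y')^2) ) = 0  ⇒  y' / sqrt(1 + (y')^2) = const.
Hence y' is constant, so y(x) is affine.
Fitting the endpoints (-1, 0) and (3, 6):
    slope m = (6 − 0) / (3 − (-1)) = 3/2,
    intercept c = 0 − m·(-1) = 3/2.
Extremal: y(x) = (3/2) x + 3/2.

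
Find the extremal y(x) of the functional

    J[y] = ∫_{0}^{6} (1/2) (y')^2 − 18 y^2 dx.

The Lagrangian is L = (1/2) (y')^2 − 18 y^2.
Compute ∂L/∂y = -36y, ∂L/∂y' = y'.
The Euler-Lagrange equation d/dx(∂L/∂y') − ∂L/∂y = 0 reduces to
    y'' + 36 y = 0.
Its general solution is
    y(x) = A sin(6x) + B cos(6x),
with A, B fixed by the endpoint conditions.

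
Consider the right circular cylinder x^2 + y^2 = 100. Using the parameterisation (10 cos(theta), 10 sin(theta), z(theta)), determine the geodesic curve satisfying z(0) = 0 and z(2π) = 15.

Parameterise the cylinder of radius R = 10 as
    r(θ) = (10 cos θ, 10 sin θ, z(θ)).
The arc-length element is
    ds = sqrt(100 + (dz/dθ)^2) dθ,
so the Lagrangian is L = sqrt(100 + z'^2).
L depends on z' only, not on z or θ, so ∂L/∂z = 0 and
    ∂L/∂z' = z' / sqrt(100 + z'^2).
The Euler-Lagrange equation gives
    d/dθ( z' / sqrt(100 + z'^2) ) = 0,
so z' is constant. Integrating once:
    z(θ) = a θ + b,
a helix on the cylinder (a straight line when the cylinder is unrolled). The constants a, b are determined by the endpoint conditions.
With endpoint conditions z(0) = 0 and z(2π) = 15: from z(0) = b we get b = 0, and a·2π + 0 = 15 gives a = 15/(2π), so
    z(θ) = (15/(2π)) θ.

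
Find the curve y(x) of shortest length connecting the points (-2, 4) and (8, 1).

Arc-length functional: J[y] = ∫ sqrt(1 + (y')^2) dx.
Lagrangian L = sqrt(1 + (y')^2) has no explicit y dependence, so ∂L/∂y = 0 and the Euler-Lagrange equation gives
    d/dx( y' / sqrt(1 + (y')^2) ) = 0  ⇒  y' / sqrt(1 + (y')^2) = const.
Hence y' is constant, so y(x) is affine.
Fitting the endpoints (-2, 4) and (8, 1):
    slope m = (1 − 4) / (8 − (-2)) = -3/10,
    intercept c = 4 − m·(-2) = 17/5.
Extremal: y(x) = (-3/10) x + 17/5.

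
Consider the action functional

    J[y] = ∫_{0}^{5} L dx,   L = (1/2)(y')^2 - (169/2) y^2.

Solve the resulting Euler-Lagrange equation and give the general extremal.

The Lagrangian is L = (1/2)(y')^2 - (169/2) y^2.
∂L/∂y = -169y.
∂L/∂y' = y'.
The Euler-Lagrange equation d/dx(∂L/∂y') − ∂L/∂y = 0 becomes:
    y'' + 169 y = 0
General solution: y(x) = A sin(13x) + B cos(13x), where A and B are arbitrary constants fixed by the endpoint conditions.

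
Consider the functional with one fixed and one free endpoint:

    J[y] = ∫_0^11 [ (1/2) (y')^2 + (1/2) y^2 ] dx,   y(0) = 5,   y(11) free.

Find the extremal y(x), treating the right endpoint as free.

The Lagrangian L = (1/2) (y')^2 + (1/2) y^2 gives
    ∂L/∂y = 1 y,   ∂L/∂y' = y'.
Euler-Lagrange: y'' − y = 0.
With k = 1, the general solution is
    y(x) = A cosh(x) + B sinh(x).
Fixed left endpoint y(0) = 5 ⇒ A = 5.
The right endpoint x = 11 is free, so the natural (transversality) condition is ∂L/∂y' |_{x=11} = 0, i.e. y'(11) = 0.
Compute y'(x) = A k sinh(k x) + B k cosh(k x), so
    y'(11) = A k sinh(k·11) + B k cosh(k·11) = 0
    ⇒ B = −A tanh(k·11) = − 5 tanh(1·11).
Therefore the extremal is
    y(x) = 5 cosh(1 x) − 5 tanh(1·11) sinh(1 x).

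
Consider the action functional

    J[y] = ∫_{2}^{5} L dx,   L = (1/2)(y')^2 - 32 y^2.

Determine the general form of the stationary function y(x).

The Lagrangian is L = (1/2)(y')^2 - 32 y^2.
∂L/∂y = -64y.
∂L/∂y' = y'.
The Euler-Lagrange equation d/dx(∂L/∂y') − ∂L/∂y = 0 becomes:
    y'' + 64 y = 0
General solution: y(x) = A sin(8x) + B cos(8x), where A and B are arbitrary constants fixed by the endpoint conditions.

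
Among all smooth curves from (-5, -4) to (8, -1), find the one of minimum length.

Arc-length functional: J[y] = ∫ sqrt(1 + (y')^2) dx.
Lagrangian L = sqrt(1 + (y')^2) has no explicit y dependence, so ∂L/∂y = 0 and the Euler-Lagrange equation gives
    d/dx( y' / sqrt(1 + (y')^2) ) = 0  ⇒  y' / sqrt(1 + (y')^2) = const.
Hence y' is constant, so y(x) is affine.
Fitting the endpoints (-5, -4) and (8, -1):
    slope m = ((-1) − (-4)) / (8 − (-5)) = 3/13,
    intercept c = (-4) − m·(-5) = -37/13.
Extremal: y(x) = (3/13) x - 37/13.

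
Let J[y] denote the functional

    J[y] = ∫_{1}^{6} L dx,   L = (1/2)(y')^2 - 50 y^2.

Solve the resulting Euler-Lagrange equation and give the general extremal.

The Lagrangian is L = (1/2)(y')^2 - 50 y^2.
∂L/∂y = -100y.
∂L/∂y' = y'.
The Euler-Lagrange equation d/dx(∂L/∂y') − ∂L/∂y = 0 becomes:
    y'' + 100 y = 0
General solution: y(x) = A sin(10x) + B cos(10x), where A and B are arbitrary constants fixed by the endpoint conditions.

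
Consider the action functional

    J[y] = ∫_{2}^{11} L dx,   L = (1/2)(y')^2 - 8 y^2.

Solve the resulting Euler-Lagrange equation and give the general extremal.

The Lagrangian is L = (1/2)(y')^2 - 8 y^2.
∂L/∂y = -16y.
∂L/∂y' = y'.
The Euler-Lagrange equation d/dx(∂L/∂y') − ∂L/∂y = 0 becomes:
    y'' + 16 y = 0
General solution: y(x) = A sin(4x) + B cos(4x), where A and B are arbitrary constants fixed by the endpoint conditions.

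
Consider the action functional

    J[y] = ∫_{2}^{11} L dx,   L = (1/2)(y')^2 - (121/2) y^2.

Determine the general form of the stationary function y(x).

The Lagrangian is L = (1/2)(y')^2 - (121/2) y^2.
∂L/∂y = -121y.
∂L/∂y' = y'.
The Euler-Lagrange equation d/dx(∂L/∂y') − ∂L/∂y = 0 becomes:
    y'' + 121 y = 0
General solution: y(x) = A sin(11x) + B cos(11x), where A and B are arbitrary constants fixed by the endpoint conditions.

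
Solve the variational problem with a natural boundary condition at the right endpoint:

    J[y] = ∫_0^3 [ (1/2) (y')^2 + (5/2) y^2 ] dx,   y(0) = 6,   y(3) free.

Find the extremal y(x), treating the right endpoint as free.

The Lagrangian L = (1/2) (y')^2 + (5/2) y^2 gives
    ∂L/∂y = 5 y,   ∂L/∂y' = y'.
Euler-Lagrange: y'' − 5 y = 0.
With k = sqrt(5), the general solution is
    y(x) = A cosh(sqrt(5) x) + B sinh(sqrt(5) x).
Fixed left endpoint y(0) = 6 ⇒ A = 6.
The right endpoint x = 3 is free, so the natural (transversality) condition is ∂L/∂y' |_{x=3} = 0, i.e. y'(3) = 0.
Compute y'(x) = A k sinh(k x) + B k cosh(k x), so
    y'(3) = A k sinh(k·3) + B k cosh(k·3) = 0
    ⇒ B = −A tanh(k·3) = − 6 tanh(sqrt(5)·3).
Therefore the extremal is
    y(x) = 6 cosh(sqrt(5) x) − 6 tanh(sqrt(5)·3) sinh(sqrt(5) x).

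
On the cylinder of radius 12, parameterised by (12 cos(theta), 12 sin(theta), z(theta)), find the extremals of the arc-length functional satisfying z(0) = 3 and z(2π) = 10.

Parameterise the cylinder of radius R = 12 as
    r(θ) = (12 cos θ, 12 sin θ, z(θ)).
The arc-length element is
    ds = sqrt(144 + (dz/dθ)^2) dθ,
so the Lagrangian is L = sqrt(144 + z'^2).
L depends on z' only, not on z or θ, so ∂L/∂z = 0 and
    ∂L/∂z' = z' / sqrt(144 + z'^2).
The Euler-Lagrange equation gives
    d/dθ( z' / sqrt(144 + z'^2) ) = 0,
so z' is constant. Integrating once:
    z(θ) = a θ + b,
a helix on the cylinder (a straight line when the cylinder is unrolled). The constants a, b are determined by the endpoint conditions.
With endpoint conditions z(0) = 3 and z(2π) = 10: from z(0) = b we get b = 3, and a·2π + 3 = 10 gives a = 7/(2π), so
    z(θ) = (7/(2π)) θ + 3.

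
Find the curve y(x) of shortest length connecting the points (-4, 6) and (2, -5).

Arc-length functional: J[y] = ∫ sqrt(1 + (y')^2) dx.
Lagrangian L = sqrt(1 + (y')^2) has no explicit y dependence, so ∂L/∂y = 0 and the Euler-Lagrange equation gives
    d/dx( y' / sqrt(1 + (y')^2) ) = 0  ⇒  y' / sqrt(1 + (y')^2) = const.
Hence y' is constant, so y(x) is affine.
Fitting the endpoints (-4, 6) and (2, -5):
    slope m = ((-5) − 6) / (2 − (-4)) = -11/6,
    intercept c = 6 − m·(-4) = -4/3.
Extremal: y(x) = (-11/6) x - 4/3.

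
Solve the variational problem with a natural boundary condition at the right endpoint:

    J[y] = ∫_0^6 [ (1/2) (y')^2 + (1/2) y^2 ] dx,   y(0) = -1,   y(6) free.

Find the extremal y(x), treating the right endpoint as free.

The Lagrangian L = (1/2) (y')^2 + (1/2) y^2 gives
    ∂L/∂y = 1 y,   ∂L/∂y' = y'.
Euler-Lagrange: y'' − y = 0.
With k = 1, the general solution is
    y(x) = A cosh(x) + B sinh(x).
Fixed left endpoint y(0) = -1 ⇒ A = -1.
The right endpoint x = 6 is free, so the natural (transversality) condition is ∂L/∂y' |_{x=6} = 0, i.e. y'(6) = 0.
Compute y'(x) = A k sinh(k x) + B k cosh(k x), so
    y'(6) = A k sinh(k·6) + B k cosh(k·6) = 0
    ⇒ B = −A tanh(k·6) = tanh(1·6).
Therefore the extremal is
    y(x) = −cosh(1 x) + tanh(1·6) sinh(1 x).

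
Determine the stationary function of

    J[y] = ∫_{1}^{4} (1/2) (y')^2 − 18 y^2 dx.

The Lagrangian is L = (1/2) (y')^2 − 18 y^2.
Compute ∂L/∂y = -36y, ∂L/∂y' = y'.
The Euler-Lagrange equation d/dx(∂L/∂y') − ∂L/∂y = 0 reduces to
    y'' + 36 y = 0.
Its general solution is
    y(x) = A sin(6x) + B cos(6x),
with A, B fixed by the endpoint conditions.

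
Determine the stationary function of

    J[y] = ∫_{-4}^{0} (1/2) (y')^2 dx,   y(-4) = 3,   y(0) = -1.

The Lagrangian is L = (1/2) (y')^2.
Compute ∂L/∂y = 0, ∂L/∂y' = y'.
The Euler-Lagrange equation d/dx(∂L/∂y') − ∂L/∂y = 0 reduces to
    y'' = 0.
Its general solution is
    y(x) = A x + B,
with A, B fixed by the endpoint conditions.
Applying the endpoint conditions y(-4) = 3 and y(0) = -1: solve A·-4 + B = 3 and A·0 + B = -1. Subtracting gives A(0 − -4) = -1 − 3, so A = -1, and B = 3 − A·-4 = -1. Therefore
    y(x) = -x - 1.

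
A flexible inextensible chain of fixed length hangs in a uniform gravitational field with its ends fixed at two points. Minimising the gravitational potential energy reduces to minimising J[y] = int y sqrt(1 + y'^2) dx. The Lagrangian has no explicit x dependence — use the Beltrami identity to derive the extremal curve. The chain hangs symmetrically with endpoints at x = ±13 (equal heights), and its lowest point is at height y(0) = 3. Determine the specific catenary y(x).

The Lagrangian L(y, y') = y sqrt(1 + y'^2) has no explicit x dependence, so the Beltrami identity applies:
    L − y' ∂L/∂y' = C.
Compute ∂L/∂y' = y · y' / sqrt(1 + y'^2). Then
    L − y' ∂L/∂y'
    = y sqrt(1 + y'^2) − y · y'^2 / sqrt(1 + y'^2)
    = y (1 + y'^2 − y'^2) / sqrt(1 + y'^2)
    = y / sqrt(1 + y'^2) = C.
Squaring gives y^2 = C^2 (1 + y'^2), i.e.
    y'^2 = y^2 / C^2 − 1.
Separating variables,
    dy / sqrt(y^2 − C^2) = dx / C,
and integrating gives arccosh(y / C) = (x − a)/C, so
    y(x) = C cosh((x − a)/C),
the catenary. The constants C and a are fixed by the two endpoint conditions (and, for the hanging-chain problem, the length constraint selects C).
Now fit the given data. The endpoints x = ±13 are symmetric at equal height, so the catenary is even about its minimum: a = 0 and y(x) = C cosh(x/C). The lowest point is y(0) = C cosh(0) = C, and we are told y(0) = 3, so C = 3. Therefore
    y(x) = 3 cosh(x/3),
and at the endpoints
    y(±13) = 3 cosh(13/3).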